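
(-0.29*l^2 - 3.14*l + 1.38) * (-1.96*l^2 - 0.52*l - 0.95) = 0.5684*l^4 + 6.3052*l^3 - 0.7965*l^2 + 2.2654*l - 1.311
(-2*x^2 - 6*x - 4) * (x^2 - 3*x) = -2*x^4 + 14*x^2 + 12*x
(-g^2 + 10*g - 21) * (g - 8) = -g^3 + 18*g^2 - 101*g + 168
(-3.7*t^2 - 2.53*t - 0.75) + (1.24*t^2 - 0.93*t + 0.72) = -2.46*t^2 - 3.46*t - 0.03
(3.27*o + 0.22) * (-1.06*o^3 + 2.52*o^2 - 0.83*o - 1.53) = -3.4662*o^4 + 8.0072*o^3 - 2.1597*o^2 - 5.1857*o - 0.3366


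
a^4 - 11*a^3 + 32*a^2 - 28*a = a*(a - 7)*(a - 2)^2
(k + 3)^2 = k^2 + 6*k + 9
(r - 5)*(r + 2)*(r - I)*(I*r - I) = I*r^4 + r^3 - 4*I*r^3 - 4*r^2 - 7*I*r^2 - 7*r + 10*I*r + 10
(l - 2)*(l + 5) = l^2 + 3*l - 10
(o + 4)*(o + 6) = o^2 + 10*o + 24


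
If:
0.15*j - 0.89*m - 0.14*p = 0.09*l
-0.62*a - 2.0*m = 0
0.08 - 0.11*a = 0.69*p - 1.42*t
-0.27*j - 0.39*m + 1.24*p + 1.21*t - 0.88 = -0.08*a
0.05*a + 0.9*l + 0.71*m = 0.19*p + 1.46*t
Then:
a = 1.49445291717212 - 5.6523455768674*t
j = 13.8655187357691*t - 2.70896843838412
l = 1.17862137607919*t + 0.256631849382733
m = 1.75222712882889*t - 0.463280404323356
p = 2.95906958471799*t - 0.12230408824483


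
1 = 1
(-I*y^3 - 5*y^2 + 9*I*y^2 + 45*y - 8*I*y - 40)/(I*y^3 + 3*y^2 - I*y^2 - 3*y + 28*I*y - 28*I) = (-y^2 + y*(8 + 5*I) - 40*I)/(y^2 - 3*I*y + 28)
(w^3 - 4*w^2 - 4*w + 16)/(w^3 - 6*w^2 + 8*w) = (w + 2)/w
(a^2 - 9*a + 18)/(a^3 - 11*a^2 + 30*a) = (a - 3)/(a*(a - 5))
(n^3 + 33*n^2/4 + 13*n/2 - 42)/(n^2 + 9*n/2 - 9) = (4*n^2 + 9*n - 28)/(2*(2*n - 3))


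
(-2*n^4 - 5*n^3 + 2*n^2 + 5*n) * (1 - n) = 2*n^5 + 3*n^4 - 7*n^3 - 3*n^2 + 5*n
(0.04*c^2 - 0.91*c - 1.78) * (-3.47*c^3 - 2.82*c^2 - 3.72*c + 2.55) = -0.1388*c^5 + 3.0449*c^4 + 8.594*c^3 + 8.5068*c^2 + 4.3011*c - 4.539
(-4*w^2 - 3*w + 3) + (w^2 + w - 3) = -3*w^2 - 2*w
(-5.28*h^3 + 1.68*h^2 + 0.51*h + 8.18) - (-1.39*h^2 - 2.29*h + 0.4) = -5.28*h^3 + 3.07*h^2 + 2.8*h + 7.78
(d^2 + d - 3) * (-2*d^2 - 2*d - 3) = -2*d^4 - 4*d^3 + d^2 + 3*d + 9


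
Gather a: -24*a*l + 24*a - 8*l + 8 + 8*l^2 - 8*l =a*(24 - 24*l) + 8*l^2 - 16*l + 8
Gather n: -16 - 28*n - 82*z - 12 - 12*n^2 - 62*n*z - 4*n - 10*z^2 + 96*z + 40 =-12*n^2 + n*(-62*z - 32) - 10*z^2 + 14*z + 12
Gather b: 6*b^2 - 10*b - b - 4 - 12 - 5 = 6*b^2 - 11*b - 21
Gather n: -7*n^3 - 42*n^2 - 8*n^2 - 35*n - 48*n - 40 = -7*n^3 - 50*n^2 - 83*n - 40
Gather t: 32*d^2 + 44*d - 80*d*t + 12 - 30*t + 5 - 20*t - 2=32*d^2 + 44*d + t*(-80*d - 50) + 15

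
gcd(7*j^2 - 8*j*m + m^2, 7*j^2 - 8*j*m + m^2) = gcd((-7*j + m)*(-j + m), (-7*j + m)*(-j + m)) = 7*j^2 - 8*j*m + m^2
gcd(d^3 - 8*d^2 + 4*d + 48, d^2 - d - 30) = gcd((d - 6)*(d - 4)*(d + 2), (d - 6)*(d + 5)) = d - 6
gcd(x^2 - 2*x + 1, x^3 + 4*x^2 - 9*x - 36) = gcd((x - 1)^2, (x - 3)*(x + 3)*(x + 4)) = 1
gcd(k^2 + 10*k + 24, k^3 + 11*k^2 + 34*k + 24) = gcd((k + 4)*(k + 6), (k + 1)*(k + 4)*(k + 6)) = k^2 + 10*k + 24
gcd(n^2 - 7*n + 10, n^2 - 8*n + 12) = n - 2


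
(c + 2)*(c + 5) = c^2 + 7*c + 10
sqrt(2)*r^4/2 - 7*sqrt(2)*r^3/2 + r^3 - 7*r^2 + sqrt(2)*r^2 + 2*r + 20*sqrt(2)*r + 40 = (r - 5)*(r - 4)*(r + sqrt(2))*(sqrt(2)*r/2 + sqrt(2))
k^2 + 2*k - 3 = (k - 1)*(k + 3)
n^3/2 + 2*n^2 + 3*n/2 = n*(n/2 + 1/2)*(n + 3)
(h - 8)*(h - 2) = h^2 - 10*h + 16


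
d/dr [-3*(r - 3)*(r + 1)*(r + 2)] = 21 - 9*r^2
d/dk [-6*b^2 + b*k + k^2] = b + 2*k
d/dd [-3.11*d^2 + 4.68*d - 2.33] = 4.68 - 6.22*d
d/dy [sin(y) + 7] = cos(y)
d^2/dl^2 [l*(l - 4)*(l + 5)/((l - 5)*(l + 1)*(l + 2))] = 6*(l^6 - 7*l^5 + 73*l^4 - 49*l^3 - 290*l^2 + 500*l + 900)/(l^9 - 6*l^8 - 27*l^7 + 118*l^6 + 471*l^5 - 354*l^4 - 3457*l^3 - 5670*l^2 - 3900*l - 1000)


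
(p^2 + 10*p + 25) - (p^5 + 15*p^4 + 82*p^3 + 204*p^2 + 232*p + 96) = -p^5 - 15*p^4 - 82*p^3 - 203*p^2 - 222*p - 71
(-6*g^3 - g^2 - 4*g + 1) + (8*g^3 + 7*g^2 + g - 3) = 2*g^3 + 6*g^2 - 3*g - 2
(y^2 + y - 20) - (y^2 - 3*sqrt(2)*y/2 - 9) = y + 3*sqrt(2)*y/2 - 11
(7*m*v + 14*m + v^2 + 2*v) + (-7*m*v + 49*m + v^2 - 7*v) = 63*m + 2*v^2 - 5*v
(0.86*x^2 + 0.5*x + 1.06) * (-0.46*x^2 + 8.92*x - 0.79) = -0.3956*x^4 + 7.4412*x^3 + 3.293*x^2 + 9.0602*x - 0.8374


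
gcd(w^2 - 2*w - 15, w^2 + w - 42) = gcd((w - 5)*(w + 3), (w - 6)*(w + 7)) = 1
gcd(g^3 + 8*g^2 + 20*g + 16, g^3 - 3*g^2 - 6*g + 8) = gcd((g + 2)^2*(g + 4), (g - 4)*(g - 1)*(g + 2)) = g + 2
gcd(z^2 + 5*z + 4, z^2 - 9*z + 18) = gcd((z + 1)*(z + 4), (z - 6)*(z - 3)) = 1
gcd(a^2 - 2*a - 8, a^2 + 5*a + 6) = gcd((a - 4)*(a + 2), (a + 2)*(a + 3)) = a + 2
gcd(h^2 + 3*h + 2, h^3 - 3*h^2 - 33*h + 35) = 1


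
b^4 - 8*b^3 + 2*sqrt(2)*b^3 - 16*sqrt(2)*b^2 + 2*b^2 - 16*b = b*(b - 8)*(b + sqrt(2))^2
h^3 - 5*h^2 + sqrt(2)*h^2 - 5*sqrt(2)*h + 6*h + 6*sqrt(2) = (h - 3)*(h - 2)*(h + sqrt(2))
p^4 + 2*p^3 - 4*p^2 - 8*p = p*(p - 2)*(p + 2)^2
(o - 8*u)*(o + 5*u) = o^2 - 3*o*u - 40*u^2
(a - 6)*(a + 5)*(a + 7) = a^3 + 6*a^2 - 37*a - 210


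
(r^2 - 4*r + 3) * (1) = r^2 - 4*r + 3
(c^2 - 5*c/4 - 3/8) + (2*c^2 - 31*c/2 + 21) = 3*c^2 - 67*c/4 + 165/8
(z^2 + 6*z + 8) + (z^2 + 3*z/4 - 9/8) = 2*z^2 + 27*z/4 + 55/8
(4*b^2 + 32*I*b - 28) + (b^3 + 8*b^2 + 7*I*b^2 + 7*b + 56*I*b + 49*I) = b^3 + 12*b^2 + 7*I*b^2 + 7*b + 88*I*b - 28 + 49*I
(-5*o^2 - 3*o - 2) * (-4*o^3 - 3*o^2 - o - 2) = 20*o^5 + 27*o^4 + 22*o^3 + 19*o^2 + 8*o + 4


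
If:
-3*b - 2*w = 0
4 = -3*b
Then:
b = -4/3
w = 2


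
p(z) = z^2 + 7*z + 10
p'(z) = 2*z + 7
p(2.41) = 32.68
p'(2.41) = 11.82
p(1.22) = 20.03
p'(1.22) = 9.44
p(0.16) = 11.15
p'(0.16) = 7.32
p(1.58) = 23.56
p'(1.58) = 10.16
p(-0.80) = 5.04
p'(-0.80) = 5.40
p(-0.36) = 7.61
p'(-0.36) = 6.28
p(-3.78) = -2.17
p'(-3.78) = -0.56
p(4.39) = 60.00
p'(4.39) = 15.78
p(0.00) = 10.00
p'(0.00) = 7.00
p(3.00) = 40.00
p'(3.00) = 13.00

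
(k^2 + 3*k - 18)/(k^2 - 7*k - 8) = (-k^2 - 3*k + 18)/(-k^2 + 7*k + 8)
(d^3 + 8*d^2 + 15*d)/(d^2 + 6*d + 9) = d*(d + 5)/(d + 3)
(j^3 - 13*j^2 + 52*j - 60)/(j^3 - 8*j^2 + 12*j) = (j - 5)/j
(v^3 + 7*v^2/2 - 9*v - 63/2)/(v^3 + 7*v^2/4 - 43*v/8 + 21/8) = 4*(v^2 - 9)/(4*v^2 - 7*v + 3)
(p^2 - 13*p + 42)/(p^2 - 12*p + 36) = (p - 7)/(p - 6)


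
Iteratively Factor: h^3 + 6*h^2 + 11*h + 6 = (h + 3)*(h^2 + 3*h + 2) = (h + 1)*(h + 3)*(h + 2)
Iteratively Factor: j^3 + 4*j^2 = (j + 4)*(j^2) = j*(j + 4)*(j)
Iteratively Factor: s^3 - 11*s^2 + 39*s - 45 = (s - 3)*(s^2 - 8*s + 15) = (s - 5)*(s - 3)*(s - 3)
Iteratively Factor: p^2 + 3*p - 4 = (p + 4)*(p - 1)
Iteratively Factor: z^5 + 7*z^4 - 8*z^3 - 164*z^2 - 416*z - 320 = (z + 2)*(z^4 + 5*z^3 - 18*z^2 - 128*z - 160) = (z - 5)*(z + 2)*(z^3 + 10*z^2 + 32*z + 32) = (z - 5)*(z + 2)*(z + 4)*(z^2 + 6*z + 8) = (z - 5)*(z + 2)^2*(z + 4)*(z + 4)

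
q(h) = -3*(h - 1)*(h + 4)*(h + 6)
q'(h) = -3*(h - 1)*(h + 4) - 3*(h - 1)*(h + 6) - 3*(h + 4)*(h + 6) = -9*h^2 - 54*h - 42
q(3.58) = -562.05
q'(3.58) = -350.67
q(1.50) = -61.88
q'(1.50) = -143.25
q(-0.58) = 87.86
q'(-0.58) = -13.71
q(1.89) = -124.08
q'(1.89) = -176.21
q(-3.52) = 16.14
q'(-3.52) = 36.57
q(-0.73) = 89.44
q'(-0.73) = -7.38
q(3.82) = -649.66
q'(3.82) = -379.61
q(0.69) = 29.18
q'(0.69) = -83.54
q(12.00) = -9504.00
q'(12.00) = -1986.00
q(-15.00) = 4752.00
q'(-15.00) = -1257.00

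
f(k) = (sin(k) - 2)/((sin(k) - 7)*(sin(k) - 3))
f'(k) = cos(k)/((sin(k) - 7)*(sin(k) - 3)) - (sin(k) - 2)*cos(k)/((sin(k) - 7)*(sin(k) - 3)^2) - (sin(k) - 2)*cos(k)/((sin(k) - 7)^2*(sin(k) - 3)) = (4*sin(k) + cos(k)^2)*cos(k)/((sin(k) - 7)^2*(sin(k) - 3)^2)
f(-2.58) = -0.10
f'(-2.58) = 0.00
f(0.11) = -0.09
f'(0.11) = 0.00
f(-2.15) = -0.09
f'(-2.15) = 0.00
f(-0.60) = -0.10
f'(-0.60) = -0.00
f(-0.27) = -0.10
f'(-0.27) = -0.00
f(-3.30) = -0.09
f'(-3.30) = -0.00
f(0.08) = -0.10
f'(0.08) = 0.00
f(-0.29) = -0.10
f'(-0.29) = -0.00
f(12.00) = -0.10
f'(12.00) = 0.00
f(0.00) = -0.10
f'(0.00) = 0.00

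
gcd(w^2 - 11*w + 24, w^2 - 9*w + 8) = w - 8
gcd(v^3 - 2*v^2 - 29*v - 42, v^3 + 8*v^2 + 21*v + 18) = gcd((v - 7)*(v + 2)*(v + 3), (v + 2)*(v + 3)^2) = v^2 + 5*v + 6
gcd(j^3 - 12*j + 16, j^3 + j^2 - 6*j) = j - 2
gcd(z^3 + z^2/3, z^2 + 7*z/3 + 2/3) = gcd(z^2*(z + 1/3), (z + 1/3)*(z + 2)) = z + 1/3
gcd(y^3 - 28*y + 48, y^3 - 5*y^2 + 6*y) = y - 2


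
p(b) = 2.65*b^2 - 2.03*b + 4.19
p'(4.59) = 22.30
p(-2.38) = 24.03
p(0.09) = 4.03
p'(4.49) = 21.77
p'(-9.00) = -49.73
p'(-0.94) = -7.01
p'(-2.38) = -14.64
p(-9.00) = 237.11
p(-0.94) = 8.44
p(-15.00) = 630.89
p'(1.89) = 7.99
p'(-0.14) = -2.77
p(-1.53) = 13.50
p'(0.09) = -1.55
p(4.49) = 48.50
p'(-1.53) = -10.14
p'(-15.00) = -81.53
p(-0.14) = 4.53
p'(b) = 5.3*b - 2.03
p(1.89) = 9.82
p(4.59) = 50.70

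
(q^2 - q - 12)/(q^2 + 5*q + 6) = (q - 4)/(q + 2)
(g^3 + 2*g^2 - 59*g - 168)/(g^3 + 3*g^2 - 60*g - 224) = (g + 3)/(g + 4)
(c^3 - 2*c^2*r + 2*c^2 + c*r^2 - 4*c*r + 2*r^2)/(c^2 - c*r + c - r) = (c^2 - c*r + 2*c - 2*r)/(c + 1)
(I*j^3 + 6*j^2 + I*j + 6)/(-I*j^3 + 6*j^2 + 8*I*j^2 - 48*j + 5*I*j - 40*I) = (-j^2 + 7*I*j + 6)/(j^2 + j*(-8 + 5*I) - 40*I)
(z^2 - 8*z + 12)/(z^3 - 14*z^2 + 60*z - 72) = 1/(z - 6)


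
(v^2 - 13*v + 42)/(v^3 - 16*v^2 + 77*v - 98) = (v - 6)/(v^2 - 9*v + 14)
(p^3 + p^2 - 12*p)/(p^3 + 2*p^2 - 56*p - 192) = p*(p - 3)/(p^2 - 2*p - 48)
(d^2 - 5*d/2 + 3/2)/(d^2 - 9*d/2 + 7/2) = (2*d - 3)/(2*d - 7)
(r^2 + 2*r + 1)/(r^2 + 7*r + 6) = (r + 1)/(r + 6)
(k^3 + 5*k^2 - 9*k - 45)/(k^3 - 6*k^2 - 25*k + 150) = (k^2 - 9)/(k^2 - 11*k + 30)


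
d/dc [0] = 0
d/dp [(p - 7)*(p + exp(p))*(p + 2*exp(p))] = (p - 7)*(p + exp(p))*(2*exp(p) + 1) + (p - 7)*(p + 2*exp(p))*(exp(p) + 1) + (p + exp(p))*(p + 2*exp(p))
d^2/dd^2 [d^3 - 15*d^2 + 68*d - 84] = 6*d - 30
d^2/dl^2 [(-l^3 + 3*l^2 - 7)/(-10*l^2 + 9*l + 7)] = 14*(-17*l^3 + 237*l^2 - 249*l + 130)/(1000*l^6 - 2700*l^5 + 330*l^4 + 3051*l^3 - 231*l^2 - 1323*l - 343)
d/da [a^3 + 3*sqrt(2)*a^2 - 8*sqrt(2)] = 3*a*(a + 2*sqrt(2))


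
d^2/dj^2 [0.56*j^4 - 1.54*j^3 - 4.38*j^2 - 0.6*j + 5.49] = 6.72*j^2 - 9.24*j - 8.76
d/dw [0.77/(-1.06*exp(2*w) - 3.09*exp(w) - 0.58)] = (1.6324*exp(w) + 2.3793)*exp(w)/(1.06*exp(2*w) + 3.09*exp(w) + 0.58)^2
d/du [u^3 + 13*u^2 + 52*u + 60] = 3*u^2 + 26*u + 52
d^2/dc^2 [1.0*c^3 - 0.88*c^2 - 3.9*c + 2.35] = 6.0*c - 1.76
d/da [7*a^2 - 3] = 14*a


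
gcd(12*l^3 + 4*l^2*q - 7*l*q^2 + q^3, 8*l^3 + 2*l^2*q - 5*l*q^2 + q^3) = -2*l^2 - l*q + q^2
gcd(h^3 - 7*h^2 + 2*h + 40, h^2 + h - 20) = h - 4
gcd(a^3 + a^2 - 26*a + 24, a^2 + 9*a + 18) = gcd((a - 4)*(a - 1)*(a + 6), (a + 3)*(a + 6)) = a + 6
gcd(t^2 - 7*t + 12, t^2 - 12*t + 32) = t - 4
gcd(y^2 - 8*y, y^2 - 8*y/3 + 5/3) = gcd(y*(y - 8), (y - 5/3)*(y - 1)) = 1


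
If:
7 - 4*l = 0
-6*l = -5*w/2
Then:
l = 7/4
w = 21/5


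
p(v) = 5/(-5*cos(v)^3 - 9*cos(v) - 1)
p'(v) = 5*(-15*sin(v)*cos(v)^2 - 9*sin(v))/(-5*cos(v)^3 - 9*cos(v) - 1)^2 = 15*(5*sin(v)^2 - 8)*sin(v)/(5*cos(v)^3 + 9*cos(v) + 1)^2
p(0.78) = -0.54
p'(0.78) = -0.69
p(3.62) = 0.48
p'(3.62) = 0.44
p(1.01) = -0.76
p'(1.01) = -1.31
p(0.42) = -0.38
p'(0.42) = -0.26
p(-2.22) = 0.90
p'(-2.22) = 1.88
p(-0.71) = -0.50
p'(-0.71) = 0.57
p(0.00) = -0.33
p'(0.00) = 0.00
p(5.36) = -0.66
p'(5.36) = 1.02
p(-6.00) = -0.36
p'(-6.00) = -0.16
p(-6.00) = -0.36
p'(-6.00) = -0.16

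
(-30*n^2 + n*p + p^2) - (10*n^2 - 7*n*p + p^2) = -40*n^2 + 8*n*p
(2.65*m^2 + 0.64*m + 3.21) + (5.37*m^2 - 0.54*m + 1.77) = 8.02*m^2 + 0.1*m + 4.98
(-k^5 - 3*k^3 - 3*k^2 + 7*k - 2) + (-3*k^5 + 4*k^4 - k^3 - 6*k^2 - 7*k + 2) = -4*k^5 + 4*k^4 - 4*k^3 - 9*k^2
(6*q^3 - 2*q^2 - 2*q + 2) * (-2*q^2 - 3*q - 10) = -12*q^5 - 14*q^4 - 50*q^3 + 22*q^2 + 14*q - 20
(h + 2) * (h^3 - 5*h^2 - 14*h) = h^4 - 3*h^3 - 24*h^2 - 28*h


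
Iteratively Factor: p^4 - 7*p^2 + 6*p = (p + 3)*(p^3 - 3*p^2 + 2*p) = p*(p + 3)*(p^2 - 3*p + 2) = p*(p - 2)*(p + 3)*(p - 1)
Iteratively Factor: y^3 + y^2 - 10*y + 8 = (y - 2)*(y^2 + 3*y - 4) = (y - 2)*(y + 4)*(y - 1)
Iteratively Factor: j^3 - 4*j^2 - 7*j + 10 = (j + 2)*(j^2 - 6*j + 5) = (j - 5)*(j + 2)*(j - 1)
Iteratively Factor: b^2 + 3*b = (b + 3)*(b)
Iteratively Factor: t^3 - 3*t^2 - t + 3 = (t - 3)*(t^2 - 1) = (t - 3)*(t - 1)*(t + 1)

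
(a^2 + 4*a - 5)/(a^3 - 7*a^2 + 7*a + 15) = (a^2 + 4*a - 5)/(a^3 - 7*a^2 + 7*a + 15)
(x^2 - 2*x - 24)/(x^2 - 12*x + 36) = (x + 4)/(x - 6)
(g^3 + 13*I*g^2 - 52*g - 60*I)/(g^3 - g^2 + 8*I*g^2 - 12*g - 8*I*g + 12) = (g + 5*I)/(g - 1)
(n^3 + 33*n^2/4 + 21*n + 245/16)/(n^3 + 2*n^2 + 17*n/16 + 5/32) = 2*(4*n^2 + 28*n + 49)/(8*n^2 + 6*n + 1)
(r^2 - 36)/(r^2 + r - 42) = (r + 6)/(r + 7)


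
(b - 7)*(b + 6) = b^2 - b - 42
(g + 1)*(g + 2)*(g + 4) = g^3 + 7*g^2 + 14*g + 8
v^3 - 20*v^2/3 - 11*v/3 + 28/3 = (v - 7)*(v - 1)*(v + 4/3)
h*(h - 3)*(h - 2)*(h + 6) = h^4 + h^3 - 24*h^2 + 36*h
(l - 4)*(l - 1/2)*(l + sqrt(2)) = l^3 - 9*l^2/2 + sqrt(2)*l^2 - 9*sqrt(2)*l/2 + 2*l + 2*sqrt(2)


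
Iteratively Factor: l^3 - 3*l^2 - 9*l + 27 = (l - 3)*(l^2 - 9) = (l - 3)^2*(l + 3)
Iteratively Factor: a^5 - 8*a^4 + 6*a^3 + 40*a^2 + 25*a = (a)*(a^4 - 8*a^3 + 6*a^2 + 40*a + 25) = a*(a - 5)*(a^3 - 3*a^2 - 9*a - 5) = a*(a - 5)^2*(a^2 + 2*a + 1) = a*(a - 5)^2*(a + 1)*(a + 1)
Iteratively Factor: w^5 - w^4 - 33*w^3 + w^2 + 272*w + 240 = (w + 1)*(w^4 - 2*w^3 - 31*w^2 + 32*w + 240) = (w + 1)*(w + 3)*(w^3 - 5*w^2 - 16*w + 80) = (w - 5)*(w + 1)*(w + 3)*(w^2 - 16) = (w - 5)*(w + 1)*(w + 3)*(w + 4)*(w - 4)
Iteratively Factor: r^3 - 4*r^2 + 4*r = (r)*(r^2 - 4*r + 4) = r*(r - 2)*(r - 2)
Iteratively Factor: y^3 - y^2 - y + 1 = (y - 1)*(y^2 - 1) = (y - 1)^2*(y + 1)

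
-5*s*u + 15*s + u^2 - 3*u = (-5*s + u)*(u - 3)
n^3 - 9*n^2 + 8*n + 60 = (n - 6)*(n - 5)*(n + 2)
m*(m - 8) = m^2 - 8*m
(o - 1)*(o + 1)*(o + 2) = o^3 + 2*o^2 - o - 2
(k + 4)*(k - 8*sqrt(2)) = k^2 - 8*sqrt(2)*k + 4*k - 32*sqrt(2)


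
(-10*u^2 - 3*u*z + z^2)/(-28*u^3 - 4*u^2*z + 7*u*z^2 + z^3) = (-5*u + z)/(-14*u^2 + 5*u*z + z^2)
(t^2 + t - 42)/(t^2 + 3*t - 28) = (t - 6)/(t - 4)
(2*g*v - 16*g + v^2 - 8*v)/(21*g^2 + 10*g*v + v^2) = (2*g*v - 16*g + v^2 - 8*v)/(21*g^2 + 10*g*v + v^2)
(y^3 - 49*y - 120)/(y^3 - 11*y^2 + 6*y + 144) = (y + 5)/(y - 6)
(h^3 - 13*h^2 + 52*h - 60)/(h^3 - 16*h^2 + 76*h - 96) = (h - 5)/(h - 8)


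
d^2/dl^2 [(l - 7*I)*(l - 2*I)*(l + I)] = 6*l - 16*I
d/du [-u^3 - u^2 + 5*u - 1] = -3*u^2 - 2*u + 5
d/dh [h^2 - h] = 2*h - 1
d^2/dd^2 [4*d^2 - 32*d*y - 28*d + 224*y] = 8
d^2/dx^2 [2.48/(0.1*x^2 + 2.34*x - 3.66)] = (-0.0496*x^2 - 1.16064*x + 2.48*(0.2*x + 2.34)*(0.4*x + 4.68) + 1.81536)/(0.1*x^2 + 2.34*x - 3.66)^3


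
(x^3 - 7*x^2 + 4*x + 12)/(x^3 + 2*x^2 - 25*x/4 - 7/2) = 4*(x^2 - 5*x - 6)/(4*x^2 + 16*x + 7)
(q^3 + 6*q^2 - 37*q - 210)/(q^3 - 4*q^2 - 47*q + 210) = (q + 5)/(q - 5)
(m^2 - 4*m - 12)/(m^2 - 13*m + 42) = (m + 2)/(m - 7)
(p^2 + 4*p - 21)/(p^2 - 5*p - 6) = (-p^2 - 4*p + 21)/(-p^2 + 5*p + 6)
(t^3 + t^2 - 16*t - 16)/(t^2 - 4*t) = t + 5 + 4/t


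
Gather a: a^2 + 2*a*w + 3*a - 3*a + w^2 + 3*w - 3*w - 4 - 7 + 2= a^2 + 2*a*w + w^2 - 9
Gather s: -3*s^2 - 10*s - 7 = -3*s^2 - 10*s - 7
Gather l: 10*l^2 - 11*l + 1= 10*l^2 - 11*l + 1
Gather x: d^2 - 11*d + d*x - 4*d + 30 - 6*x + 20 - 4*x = d^2 - 15*d + x*(d - 10) + 50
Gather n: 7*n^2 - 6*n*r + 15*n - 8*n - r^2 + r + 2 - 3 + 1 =7*n^2 + n*(7 - 6*r) - r^2 + r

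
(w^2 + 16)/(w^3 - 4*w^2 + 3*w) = (w^2 + 16)/(w*(w^2 - 4*w + 3))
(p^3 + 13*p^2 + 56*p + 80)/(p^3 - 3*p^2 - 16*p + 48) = (p^2 + 9*p + 20)/(p^2 - 7*p + 12)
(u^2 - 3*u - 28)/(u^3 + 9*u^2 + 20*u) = (u - 7)/(u*(u + 5))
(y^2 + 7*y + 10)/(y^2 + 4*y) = (y^2 + 7*y + 10)/(y*(y + 4))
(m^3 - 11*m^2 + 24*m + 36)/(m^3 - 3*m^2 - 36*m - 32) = (m^2 - 12*m + 36)/(m^2 - 4*m - 32)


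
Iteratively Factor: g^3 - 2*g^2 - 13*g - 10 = (g + 1)*(g^2 - 3*g - 10) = (g - 5)*(g + 1)*(g + 2)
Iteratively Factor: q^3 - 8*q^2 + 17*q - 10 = (q - 1)*(q^2 - 7*q + 10) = (q - 5)*(q - 1)*(q - 2)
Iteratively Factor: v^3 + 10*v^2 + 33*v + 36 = (v + 4)*(v^2 + 6*v + 9) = (v + 3)*(v + 4)*(v + 3)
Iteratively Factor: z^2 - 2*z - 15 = (z + 3)*(z - 5)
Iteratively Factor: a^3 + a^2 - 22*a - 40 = (a + 4)*(a^2 - 3*a - 10) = (a - 5)*(a + 4)*(a + 2)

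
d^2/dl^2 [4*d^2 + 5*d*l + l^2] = 2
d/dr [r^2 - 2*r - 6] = 2*r - 2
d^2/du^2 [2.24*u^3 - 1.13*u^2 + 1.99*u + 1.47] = 13.44*u - 2.26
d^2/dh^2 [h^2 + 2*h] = 2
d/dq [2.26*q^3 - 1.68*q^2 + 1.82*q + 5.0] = 6.78*q^2 - 3.36*q + 1.82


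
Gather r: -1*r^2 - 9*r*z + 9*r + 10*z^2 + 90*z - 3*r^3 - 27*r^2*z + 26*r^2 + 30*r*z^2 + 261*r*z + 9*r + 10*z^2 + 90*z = -3*r^3 + r^2*(25 - 27*z) + r*(30*z^2 + 252*z + 18) + 20*z^2 + 180*z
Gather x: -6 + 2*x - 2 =2*x - 8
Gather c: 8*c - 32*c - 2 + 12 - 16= -24*c - 6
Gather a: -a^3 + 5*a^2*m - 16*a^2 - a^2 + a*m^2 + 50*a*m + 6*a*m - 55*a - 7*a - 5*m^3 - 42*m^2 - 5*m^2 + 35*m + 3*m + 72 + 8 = -a^3 + a^2*(5*m - 17) + a*(m^2 + 56*m - 62) - 5*m^3 - 47*m^2 + 38*m + 80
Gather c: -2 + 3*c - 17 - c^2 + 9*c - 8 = -c^2 + 12*c - 27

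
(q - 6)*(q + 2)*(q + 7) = q^3 + 3*q^2 - 40*q - 84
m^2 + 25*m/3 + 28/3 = (m + 4/3)*(m + 7)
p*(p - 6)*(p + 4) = p^3 - 2*p^2 - 24*p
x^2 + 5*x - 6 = (x - 1)*(x + 6)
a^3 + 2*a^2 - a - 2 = (a - 1)*(a + 1)*(a + 2)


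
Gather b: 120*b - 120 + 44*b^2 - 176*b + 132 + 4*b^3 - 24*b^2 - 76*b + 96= 4*b^3 + 20*b^2 - 132*b + 108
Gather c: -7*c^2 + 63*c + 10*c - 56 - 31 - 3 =-7*c^2 + 73*c - 90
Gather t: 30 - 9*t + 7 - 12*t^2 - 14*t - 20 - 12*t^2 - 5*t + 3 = -24*t^2 - 28*t + 20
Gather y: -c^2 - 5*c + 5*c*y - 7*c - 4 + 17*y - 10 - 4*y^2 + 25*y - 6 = -c^2 - 12*c - 4*y^2 + y*(5*c + 42) - 20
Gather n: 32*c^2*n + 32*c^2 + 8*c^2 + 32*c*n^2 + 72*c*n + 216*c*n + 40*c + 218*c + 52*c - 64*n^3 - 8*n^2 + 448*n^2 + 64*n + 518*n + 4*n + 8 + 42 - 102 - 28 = 40*c^2 + 310*c - 64*n^3 + n^2*(32*c + 440) + n*(32*c^2 + 288*c + 586) - 80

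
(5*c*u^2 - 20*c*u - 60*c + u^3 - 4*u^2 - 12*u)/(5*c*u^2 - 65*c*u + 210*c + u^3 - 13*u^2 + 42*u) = (u + 2)/(u - 7)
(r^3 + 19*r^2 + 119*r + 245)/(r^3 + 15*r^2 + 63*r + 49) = (r + 5)/(r + 1)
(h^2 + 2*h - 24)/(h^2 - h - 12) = (h + 6)/(h + 3)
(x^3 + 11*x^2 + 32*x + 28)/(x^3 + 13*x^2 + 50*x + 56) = (x + 2)/(x + 4)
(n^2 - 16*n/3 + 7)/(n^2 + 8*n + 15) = (n^2 - 16*n/3 + 7)/(n^2 + 8*n + 15)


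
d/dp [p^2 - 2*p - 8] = 2*p - 2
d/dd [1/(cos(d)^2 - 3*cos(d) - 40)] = (2*cos(d) - 3)*sin(d)/(sin(d)^2 + 3*cos(d) + 39)^2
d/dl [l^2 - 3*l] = 2*l - 3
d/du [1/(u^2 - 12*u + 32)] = 2*(6 - u)/(u^2 - 12*u + 32)^2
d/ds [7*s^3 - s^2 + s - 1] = 21*s^2 - 2*s + 1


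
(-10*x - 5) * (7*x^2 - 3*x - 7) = -70*x^3 - 5*x^2 + 85*x + 35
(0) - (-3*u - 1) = 3*u + 1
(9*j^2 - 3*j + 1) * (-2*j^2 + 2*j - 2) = -18*j^4 + 24*j^3 - 26*j^2 + 8*j - 2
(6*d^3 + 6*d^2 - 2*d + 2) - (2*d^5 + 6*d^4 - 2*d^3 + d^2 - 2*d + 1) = -2*d^5 - 6*d^4 + 8*d^3 + 5*d^2 + 1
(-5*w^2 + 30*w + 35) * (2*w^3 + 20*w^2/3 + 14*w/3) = -10*w^5 + 80*w^4/3 + 740*w^3/3 + 1120*w^2/3 + 490*w/3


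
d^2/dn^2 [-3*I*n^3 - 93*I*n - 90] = -18*I*n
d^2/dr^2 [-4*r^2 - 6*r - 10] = -8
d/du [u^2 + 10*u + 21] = 2*u + 10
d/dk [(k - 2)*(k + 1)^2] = 3*k^2 - 3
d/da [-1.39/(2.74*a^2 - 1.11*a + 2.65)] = (7.6172*a - 1.5429)/(2.74*a^2 - 1.11*a + 2.65)^2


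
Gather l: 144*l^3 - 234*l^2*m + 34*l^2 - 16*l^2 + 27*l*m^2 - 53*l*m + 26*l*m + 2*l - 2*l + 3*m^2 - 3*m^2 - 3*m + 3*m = 144*l^3 + l^2*(18 - 234*m) + l*(27*m^2 - 27*m)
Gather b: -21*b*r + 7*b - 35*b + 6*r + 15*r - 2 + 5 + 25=b*(-21*r - 28) + 21*r + 28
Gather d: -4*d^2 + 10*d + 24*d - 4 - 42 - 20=-4*d^2 + 34*d - 66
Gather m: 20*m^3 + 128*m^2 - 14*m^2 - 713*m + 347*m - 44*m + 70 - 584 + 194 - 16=20*m^3 + 114*m^2 - 410*m - 336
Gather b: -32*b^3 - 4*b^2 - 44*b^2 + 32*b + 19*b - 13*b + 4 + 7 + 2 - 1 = -32*b^3 - 48*b^2 + 38*b + 12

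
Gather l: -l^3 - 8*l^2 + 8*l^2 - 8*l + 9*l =-l^3 + l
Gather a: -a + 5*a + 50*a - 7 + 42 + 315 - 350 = 54*a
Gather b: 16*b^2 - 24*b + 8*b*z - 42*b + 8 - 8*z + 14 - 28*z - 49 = 16*b^2 + b*(8*z - 66) - 36*z - 27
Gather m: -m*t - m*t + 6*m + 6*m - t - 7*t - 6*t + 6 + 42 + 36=m*(12 - 2*t) - 14*t + 84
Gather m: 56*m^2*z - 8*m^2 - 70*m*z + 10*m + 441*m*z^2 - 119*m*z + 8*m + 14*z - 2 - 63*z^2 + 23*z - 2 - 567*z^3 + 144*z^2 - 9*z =m^2*(56*z - 8) + m*(441*z^2 - 189*z + 18) - 567*z^3 + 81*z^2 + 28*z - 4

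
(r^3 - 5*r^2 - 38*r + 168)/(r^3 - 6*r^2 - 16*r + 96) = (r^2 - r - 42)/(r^2 - 2*r - 24)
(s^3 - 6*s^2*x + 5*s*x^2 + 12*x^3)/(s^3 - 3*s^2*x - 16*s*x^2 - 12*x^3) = (-s^2 + 7*s*x - 12*x^2)/(-s^2 + 4*s*x + 12*x^2)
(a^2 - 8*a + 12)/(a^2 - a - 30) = (a - 2)/(a + 5)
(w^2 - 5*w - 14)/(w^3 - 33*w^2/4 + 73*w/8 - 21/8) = 8*(w + 2)/(8*w^2 - 10*w + 3)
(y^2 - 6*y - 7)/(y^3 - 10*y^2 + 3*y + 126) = (y + 1)/(y^2 - 3*y - 18)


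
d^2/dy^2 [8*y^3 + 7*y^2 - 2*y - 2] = 48*y + 14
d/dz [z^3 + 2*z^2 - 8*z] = 3*z^2 + 4*z - 8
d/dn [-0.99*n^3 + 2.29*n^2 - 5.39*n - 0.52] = -2.97*n^2 + 4.58*n - 5.39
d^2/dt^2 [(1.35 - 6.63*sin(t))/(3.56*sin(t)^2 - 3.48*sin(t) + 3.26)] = (84.025968*sin(t)^5 + 13.7003040000001*sin(t)^4 - 579.548064*sin(t)^3 + 224.193384*sin(t)^2 + 416.466996*sin(t) - 149.069088)/(3.56*sin(t)^2 - 3.48*sin(t) + 3.26)^3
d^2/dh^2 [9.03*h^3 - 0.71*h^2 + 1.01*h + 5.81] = 54.18*h - 1.42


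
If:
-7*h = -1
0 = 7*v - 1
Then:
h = 1/7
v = 1/7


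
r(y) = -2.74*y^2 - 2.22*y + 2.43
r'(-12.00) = 63.54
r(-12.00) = -365.49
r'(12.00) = -67.98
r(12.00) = -418.77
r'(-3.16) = 15.10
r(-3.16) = -17.92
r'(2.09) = -13.67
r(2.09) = -14.18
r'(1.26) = -9.12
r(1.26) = -4.72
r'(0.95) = -7.43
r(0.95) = -2.15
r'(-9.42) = 49.40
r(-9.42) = -219.80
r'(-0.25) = -0.85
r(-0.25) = 2.81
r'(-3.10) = 14.77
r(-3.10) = -17.02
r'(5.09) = -30.11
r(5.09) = -79.86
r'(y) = -5.48*y - 2.22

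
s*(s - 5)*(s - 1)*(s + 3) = s^4 - 3*s^3 - 13*s^2 + 15*s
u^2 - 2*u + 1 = (u - 1)^2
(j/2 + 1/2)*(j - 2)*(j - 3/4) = j^3/2 - 7*j^2/8 - 5*j/8 + 3/4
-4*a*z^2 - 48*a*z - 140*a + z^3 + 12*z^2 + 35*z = (-4*a + z)*(z + 5)*(z + 7)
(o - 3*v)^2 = o^2 - 6*o*v + 9*v^2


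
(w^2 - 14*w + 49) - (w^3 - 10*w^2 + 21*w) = -w^3 + 11*w^2 - 35*w + 49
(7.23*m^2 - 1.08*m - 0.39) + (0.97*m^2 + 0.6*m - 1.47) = 8.2*m^2 - 0.48*m - 1.86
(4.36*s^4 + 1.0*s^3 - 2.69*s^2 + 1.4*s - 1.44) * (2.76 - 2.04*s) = -8.8944*s^5 + 9.9936*s^4 + 8.2476*s^3 - 10.2804*s^2 + 6.8016*s - 3.9744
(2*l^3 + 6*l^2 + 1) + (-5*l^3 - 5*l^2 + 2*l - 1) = -3*l^3 + l^2 + 2*l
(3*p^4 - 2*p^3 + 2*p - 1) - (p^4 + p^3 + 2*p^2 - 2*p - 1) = 2*p^4 - 3*p^3 - 2*p^2 + 4*p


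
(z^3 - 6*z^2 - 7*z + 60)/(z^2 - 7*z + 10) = (z^2 - z - 12)/(z - 2)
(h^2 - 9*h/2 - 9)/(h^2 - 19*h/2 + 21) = (2*h + 3)/(2*h - 7)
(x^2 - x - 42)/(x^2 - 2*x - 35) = (x + 6)/(x + 5)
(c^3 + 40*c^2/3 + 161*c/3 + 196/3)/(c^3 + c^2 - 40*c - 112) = (3*c^2 + 28*c + 49)/(3*(c^2 - 3*c - 28))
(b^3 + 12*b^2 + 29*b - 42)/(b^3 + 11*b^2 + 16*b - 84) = (b - 1)/(b - 2)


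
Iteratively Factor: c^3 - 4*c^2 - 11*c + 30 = (c + 3)*(c^2 - 7*c + 10) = (c - 2)*(c + 3)*(c - 5)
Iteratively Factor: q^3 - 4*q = (q)*(q^2 - 4) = q*(q - 2)*(q + 2)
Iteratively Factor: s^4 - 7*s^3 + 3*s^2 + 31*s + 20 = (s + 1)*(s^3 - 8*s^2 + 11*s + 20) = (s - 5)*(s + 1)*(s^2 - 3*s - 4) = (s - 5)*(s + 1)^2*(s - 4)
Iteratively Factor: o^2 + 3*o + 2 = (o + 1)*(o + 2)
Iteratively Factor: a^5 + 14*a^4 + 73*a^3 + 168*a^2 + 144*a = (a + 3)*(a^4 + 11*a^3 + 40*a^2 + 48*a) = (a + 3)^2*(a^3 + 8*a^2 + 16*a) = (a + 3)^2*(a + 4)*(a^2 + 4*a) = a*(a + 3)^2*(a + 4)*(a + 4)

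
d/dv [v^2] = 2*v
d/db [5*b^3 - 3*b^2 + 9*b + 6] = 15*b^2 - 6*b + 9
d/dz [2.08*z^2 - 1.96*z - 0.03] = 4.16*z - 1.96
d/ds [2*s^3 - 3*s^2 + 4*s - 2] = 6*s^2 - 6*s + 4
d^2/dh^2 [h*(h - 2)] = 2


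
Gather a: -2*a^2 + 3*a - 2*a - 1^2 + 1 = -2*a^2 + a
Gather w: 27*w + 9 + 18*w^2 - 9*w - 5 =18*w^2 + 18*w + 4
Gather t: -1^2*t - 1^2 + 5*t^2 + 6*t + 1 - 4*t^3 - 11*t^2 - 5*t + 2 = -4*t^3 - 6*t^2 + 2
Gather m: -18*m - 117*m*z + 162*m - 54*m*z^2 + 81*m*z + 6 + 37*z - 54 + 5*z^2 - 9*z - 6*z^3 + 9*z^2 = m*(-54*z^2 - 36*z + 144) - 6*z^3 + 14*z^2 + 28*z - 48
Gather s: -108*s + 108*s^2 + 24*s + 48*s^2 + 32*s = 156*s^2 - 52*s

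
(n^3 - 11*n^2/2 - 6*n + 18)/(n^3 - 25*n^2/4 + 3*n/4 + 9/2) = 2*(2*n^2 + n - 6)/(4*n^2 - n - 3)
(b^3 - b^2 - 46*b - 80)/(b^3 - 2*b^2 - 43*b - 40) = (b + 2)/(b + 1)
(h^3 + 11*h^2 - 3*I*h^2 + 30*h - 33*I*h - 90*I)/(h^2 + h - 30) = (h^2 + h*(5 - 3*I) - 15*I)/(h - 5)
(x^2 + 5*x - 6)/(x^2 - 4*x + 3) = (x + 6)/(x - 3)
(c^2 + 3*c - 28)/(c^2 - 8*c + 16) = (c + 7)/(c - 4)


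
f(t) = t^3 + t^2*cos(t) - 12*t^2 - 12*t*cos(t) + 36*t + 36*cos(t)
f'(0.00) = 24.00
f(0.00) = 36.00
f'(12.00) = 209.44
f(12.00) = 462.38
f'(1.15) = -13.07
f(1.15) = 36.66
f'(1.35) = -14.07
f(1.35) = 33.93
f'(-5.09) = 113.38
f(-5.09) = -580.66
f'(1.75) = -13.07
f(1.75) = 28.39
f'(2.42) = -7.60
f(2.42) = 21.39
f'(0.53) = -0.44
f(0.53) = 41.67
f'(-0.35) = 46.66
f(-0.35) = 23.76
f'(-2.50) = 171.61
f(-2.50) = -238.51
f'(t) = -t^2*sin(t) + 3*t^2 + 12*t*sin(t) + 2*t*cos(t) - 24*t - 36*sin(t) - 12*cos(t) + 36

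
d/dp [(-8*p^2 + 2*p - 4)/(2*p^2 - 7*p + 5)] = 2*(26*p^2 - 32*p - 9)/(4*p^4 - 28*p^3 + 69*p^2 - 70*p + 25)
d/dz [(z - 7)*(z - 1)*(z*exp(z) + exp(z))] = (z^3 - 4*z^2 - 15*z + 6)*exp(z)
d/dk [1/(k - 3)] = -1/(k - 3)^2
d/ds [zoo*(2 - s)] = zoo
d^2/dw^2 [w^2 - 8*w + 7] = 2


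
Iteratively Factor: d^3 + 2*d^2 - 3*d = (d - 1)*(d^2 + 3*d) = (d - 1)*(d + 3)*(d)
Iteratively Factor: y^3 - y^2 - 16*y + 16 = (y + 4)*(y^2 - 5*y + 4) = (y - 4)*(y + 4)*(y - 1)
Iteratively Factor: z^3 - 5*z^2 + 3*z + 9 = (z - 3)*(z^2 - 2*z - 3) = (z - 3)^2*(z + 1)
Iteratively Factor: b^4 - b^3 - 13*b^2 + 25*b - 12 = (b - 1)*(b^3 - 13*b + 12) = (b - 1)^2*(b^2 + b - 12) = (b - 1)^2*(b + 4)*(b - 3)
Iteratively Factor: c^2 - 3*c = (c)*(c - 3)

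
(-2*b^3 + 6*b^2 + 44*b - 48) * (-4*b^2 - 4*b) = 8*b^5 - 16*b^4 - 200*b^3 + 16*b^2 + 192*b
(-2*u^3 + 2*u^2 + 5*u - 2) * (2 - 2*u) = 4*u^4 - 8*u^3 - 6*u^2 + 14*u - 4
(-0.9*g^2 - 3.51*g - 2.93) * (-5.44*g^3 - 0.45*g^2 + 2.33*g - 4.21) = 4.896*g^5 + 19.4994*g^4 + 15.4217*g^3 - 3.0708*g^2 + 7.9502*g + 12.3353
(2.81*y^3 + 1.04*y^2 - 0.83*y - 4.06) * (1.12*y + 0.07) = 3.1472*y^4 + 1.3615*y^3 - 0.8568*y^2 - 4.6053*y - 0.2842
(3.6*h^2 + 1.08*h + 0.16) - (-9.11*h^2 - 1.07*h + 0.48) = 12.71*h^2 + 2.15*h - 0.32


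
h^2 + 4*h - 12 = (h - 2)*(h + 6)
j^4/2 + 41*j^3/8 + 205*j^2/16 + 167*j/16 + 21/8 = (j/2 + 1/4)*(j + 3/4)*(j + 2)*(j + 7)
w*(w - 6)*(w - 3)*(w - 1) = w^4 - 10*w^3 + 27*w^2 - 18*w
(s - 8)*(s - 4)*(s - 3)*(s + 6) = s^4 - 9*s^3 - 22*s^2 + 312*s - 576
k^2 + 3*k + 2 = (k + 1)*(k + 2)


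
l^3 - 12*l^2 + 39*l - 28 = (l - 7)*(l - 4)*(l - 1)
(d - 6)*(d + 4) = d^2 - 2*d - 24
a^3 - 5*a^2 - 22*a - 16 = (a - 8)*(a + 1)*(a + 2)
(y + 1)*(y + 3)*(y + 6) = y^3 + 10*y^2 + 27*y + 18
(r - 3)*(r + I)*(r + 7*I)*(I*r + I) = I*r^4 - 8*r^3 - 2*I*r^3 + 16*r^2 - 10*I*r^2 + 24*r + 14*I*r + 21*I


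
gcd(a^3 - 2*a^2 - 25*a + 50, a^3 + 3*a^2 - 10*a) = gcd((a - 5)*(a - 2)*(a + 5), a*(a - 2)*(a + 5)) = a^2 + 3*a - 10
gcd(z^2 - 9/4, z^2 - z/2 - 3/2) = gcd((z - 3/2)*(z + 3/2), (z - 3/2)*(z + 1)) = z - 3/2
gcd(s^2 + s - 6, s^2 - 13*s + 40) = 1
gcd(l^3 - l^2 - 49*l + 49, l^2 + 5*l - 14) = l + 7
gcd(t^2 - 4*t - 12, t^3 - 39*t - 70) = t + 2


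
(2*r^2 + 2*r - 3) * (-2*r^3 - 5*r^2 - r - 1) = -4*r^5 - 14*r^4 - 6*r^3 + 11*r^2 + r + 3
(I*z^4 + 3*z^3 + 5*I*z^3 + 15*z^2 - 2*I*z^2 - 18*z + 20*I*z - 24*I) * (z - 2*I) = I*z^5 + 5*z^4 + 5*I*z^4 + 25*z^3 - 8*I*z^3 - 22*z^2 - 10*I*z^2 + 40*z + 12*I*z - 48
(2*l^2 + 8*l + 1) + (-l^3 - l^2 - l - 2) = -l^3 + l^2 + 7*l - 1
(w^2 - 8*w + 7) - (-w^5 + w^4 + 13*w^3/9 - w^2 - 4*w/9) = w^5 - w^4 - 13*w^3/9 + 2*w^2 - 68*w/9 + 7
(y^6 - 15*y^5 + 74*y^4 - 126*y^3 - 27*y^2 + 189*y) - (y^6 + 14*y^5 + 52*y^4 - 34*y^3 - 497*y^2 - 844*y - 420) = -29*y^5 + 22*y^4 - 92*y^3 + 470*y^2 + 1033*y + 420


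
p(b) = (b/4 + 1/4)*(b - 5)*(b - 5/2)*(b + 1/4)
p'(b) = (b/4 + 1/4)*(b - 5)*(b - 5/2) + (b/4 + 1/4)*(b - 5)*(b + 1/4) + (b/4 + 1/4)*(b - 5/2)*(b + 1/4) + (b - 5)*(b - 5/2)*(b + 1/4)/4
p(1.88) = 2.97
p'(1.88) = -3.31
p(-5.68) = 555.02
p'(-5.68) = -340.63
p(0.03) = 0.89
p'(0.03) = 3.48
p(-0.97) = -0.11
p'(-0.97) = -3.52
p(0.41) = 2.23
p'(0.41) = 3.41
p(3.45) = -6.06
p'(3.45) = -5.47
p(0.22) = 1.56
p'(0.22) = 3.59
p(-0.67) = -0.62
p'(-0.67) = -0.10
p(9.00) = 601.25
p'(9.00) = 367.94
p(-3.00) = 60.50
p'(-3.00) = -70.81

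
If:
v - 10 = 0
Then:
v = 10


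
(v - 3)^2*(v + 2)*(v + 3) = v^4 - v^3 - 15*v^2 + 9*v + 54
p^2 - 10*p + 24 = (p - 6)*(p - 4)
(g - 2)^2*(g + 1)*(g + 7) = g^4 + 4*g^3 - 21*g^2 + 4*g + 28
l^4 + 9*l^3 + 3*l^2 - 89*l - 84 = (l - 3)*(l + 1)*(l + 4)*(l + 7)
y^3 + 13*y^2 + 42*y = y*(y + 6)*(y + 7)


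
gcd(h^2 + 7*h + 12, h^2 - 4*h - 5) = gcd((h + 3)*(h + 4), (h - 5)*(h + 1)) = 1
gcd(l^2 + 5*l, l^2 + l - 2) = 1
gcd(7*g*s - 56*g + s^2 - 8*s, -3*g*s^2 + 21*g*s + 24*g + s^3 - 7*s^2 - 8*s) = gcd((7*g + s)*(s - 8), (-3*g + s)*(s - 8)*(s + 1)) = s - 8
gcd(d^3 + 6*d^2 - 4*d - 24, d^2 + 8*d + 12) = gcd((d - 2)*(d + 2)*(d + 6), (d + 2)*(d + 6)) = d^2 + 8*d + 12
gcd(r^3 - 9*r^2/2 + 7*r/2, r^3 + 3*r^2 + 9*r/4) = r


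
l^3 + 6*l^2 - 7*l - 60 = (l - 3)*(l + 4)*(l + 5)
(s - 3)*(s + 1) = s^2 - 2*s - 3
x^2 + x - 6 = (x - 2)*(x + 3)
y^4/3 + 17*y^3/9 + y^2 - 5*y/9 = y*(y/3 + 1/3)*(y - 1/3)*(y + 5)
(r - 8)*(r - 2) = r^2 - 10*r + 16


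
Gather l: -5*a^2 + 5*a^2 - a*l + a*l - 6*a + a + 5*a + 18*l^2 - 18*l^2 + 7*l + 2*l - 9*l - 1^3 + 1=0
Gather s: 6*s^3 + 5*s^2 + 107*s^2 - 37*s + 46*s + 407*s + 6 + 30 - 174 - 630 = 6*s^3 + 112*s^2 + 416*s - 768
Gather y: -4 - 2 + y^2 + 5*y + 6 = y^2 + 5*y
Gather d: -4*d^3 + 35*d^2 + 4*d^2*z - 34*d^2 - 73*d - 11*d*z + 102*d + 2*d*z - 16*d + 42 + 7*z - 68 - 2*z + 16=-4*d^3 + d^2*(4*z + 1) + d*(13 - 9*z) + 5*z - 10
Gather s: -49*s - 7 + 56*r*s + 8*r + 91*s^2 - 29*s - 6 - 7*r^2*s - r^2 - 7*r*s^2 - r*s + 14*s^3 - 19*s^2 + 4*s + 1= -r^2 + 8*r + 14*s^3 + s^2*(72 - 7*r) + s*(-7*r^2 + 55*r - 74) - 12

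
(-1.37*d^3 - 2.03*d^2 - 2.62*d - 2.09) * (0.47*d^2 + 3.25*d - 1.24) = -0.6439*d^5 - 5.4066*d^4 - 6.1301*d^3 - 6.9801*d^2 - 3.5437*d + 2.5916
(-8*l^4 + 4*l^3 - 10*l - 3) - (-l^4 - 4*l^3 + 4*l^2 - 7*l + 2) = -7*l^4 + 8*l^3 - 4*l^2 - 3*l - 5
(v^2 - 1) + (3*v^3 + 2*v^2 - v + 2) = 3*v^3 + 3*v^2 - v + 1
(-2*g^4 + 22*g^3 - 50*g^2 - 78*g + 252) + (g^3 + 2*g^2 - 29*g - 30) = -2*g^4 + 23*g^3 - 48*g^2 - 107*g + 222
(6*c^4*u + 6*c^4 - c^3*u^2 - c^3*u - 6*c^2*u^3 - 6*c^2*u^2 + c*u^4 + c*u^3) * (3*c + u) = 18*c^5*u + 18*c^5 + 3*c^4*u^2 + 3*c^4*u - 19*c^3*u^3 - 19*c^3*u^2 - 3*c^2*u^4 - 3*c^2*u^3 + c*u^5 + c*u^4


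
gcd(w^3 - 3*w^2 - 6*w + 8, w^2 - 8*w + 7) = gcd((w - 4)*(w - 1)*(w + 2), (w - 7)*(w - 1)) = w - 1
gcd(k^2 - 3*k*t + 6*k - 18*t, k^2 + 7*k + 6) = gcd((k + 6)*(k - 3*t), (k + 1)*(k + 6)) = k + 6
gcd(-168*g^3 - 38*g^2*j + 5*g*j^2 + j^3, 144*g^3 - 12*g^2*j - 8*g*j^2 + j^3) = 24*g^2 + 2*g*j - j^2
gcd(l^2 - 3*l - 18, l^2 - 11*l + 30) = l - 6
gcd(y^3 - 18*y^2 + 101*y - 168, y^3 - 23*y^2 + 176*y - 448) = y^2 - 15*y + 56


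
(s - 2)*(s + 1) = s^2 - s - 2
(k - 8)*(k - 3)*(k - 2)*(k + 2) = k^4 - 11*k^3 + 20*k^2 + 44*k - 96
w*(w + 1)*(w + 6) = w^3 + 7*w^2 + 6*w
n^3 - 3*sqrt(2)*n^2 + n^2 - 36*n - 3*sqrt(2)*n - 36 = (n + 1)*(n - 6*sqrt(2))*(n + 3*sqrt(2))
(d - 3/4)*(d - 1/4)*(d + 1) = d^3 - 13*d/16 + 3/16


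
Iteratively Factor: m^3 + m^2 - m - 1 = (m + 1)*(m^2 - 1) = (m - 1)*(m + 1)*(m + 1)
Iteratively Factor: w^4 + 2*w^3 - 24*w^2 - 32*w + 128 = (w + 4)*(w^3 - 2*w^2 - 16*w + 32) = (w + 4)^2*(w^2 - 6*w + 8) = (w - 4)*(w + 4)^2*(w - 2)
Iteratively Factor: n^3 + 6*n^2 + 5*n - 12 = (n - 1)*(n^2 + 7*n + 12) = (n - 1)*(n + 4)*(n + 3)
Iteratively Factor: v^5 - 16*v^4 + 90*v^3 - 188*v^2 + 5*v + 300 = (v - 4)*(v^4 - 12*v^3 + 42*v^2 - 20*v - 75) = (v - 5)*(v - 4)*(v^3 - 7*v^2 + 7*v + 15) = (v - 5)^2*(v - 4)*(v^2 - 2*v - 3) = (v - 5)^2*(v - 4)*(v - 3)*(v + 1)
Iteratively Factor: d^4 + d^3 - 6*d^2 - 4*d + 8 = (d - 1)*(d^3 + 2*d^2 - 4*d - 8) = (d - 1)*(d + 2)*(d^2 - 4) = (d - 1)*(d + 2)^2*(d - 2)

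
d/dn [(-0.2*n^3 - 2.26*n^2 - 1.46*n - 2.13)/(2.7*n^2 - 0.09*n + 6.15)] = (-0.54*n^4 + 0.0359999999999996*n^3 + 0.455399999999999*n^2 - 16.296*n - 9.1707)/(7.29*n^4 - 0.486*n^3 + 33.2181*n^2 - 1.107*n + 37.8225)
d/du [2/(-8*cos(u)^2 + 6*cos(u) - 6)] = (3 - 8*cos(u))*sin(u)/(4*cos(u)^2 - 3*cos(u) + 3)^2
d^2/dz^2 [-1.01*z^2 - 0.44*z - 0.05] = -2.02000000000000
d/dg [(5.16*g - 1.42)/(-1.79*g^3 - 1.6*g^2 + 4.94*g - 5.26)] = (18.4728*g^3 + 0.630600000000001*g^2 - 4.544*g - 20.1268)/(3.2041*g^6 + 5.728*g^5 - 15.1252*g^4 + 3.0228*g^3 + 41.2356*g^2 - 51.9688*g + 27.6676)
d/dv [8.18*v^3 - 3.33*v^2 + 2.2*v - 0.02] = 24.54*v^2 - 6.66*v + 2.2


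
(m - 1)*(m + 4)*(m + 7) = m^3 + 10*m^2 + 17*m - 28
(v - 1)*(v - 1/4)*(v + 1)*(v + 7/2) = v^4 + 13*v^3/4 - 15*v^2/8 - 13*v/4 + 7/8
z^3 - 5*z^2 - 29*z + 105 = (z - 7)*(z - 3)*(z + 5)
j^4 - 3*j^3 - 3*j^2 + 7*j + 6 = (j - 3)*(j - 2)*(j + 1)^2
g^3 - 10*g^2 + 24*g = g*(g - 6)*(g - 4)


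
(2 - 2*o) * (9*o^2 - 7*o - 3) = -18*o^3 + 32*o^2 - 8*o - 6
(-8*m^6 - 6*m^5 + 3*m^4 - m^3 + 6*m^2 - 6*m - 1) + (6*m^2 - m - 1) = -8*m^6 - 6*m^5 + 3*m^4 - m^3 + 12*m^2 - 7*m - 2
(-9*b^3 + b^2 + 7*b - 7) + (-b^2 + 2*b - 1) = -9*b^3 + 9*b - 8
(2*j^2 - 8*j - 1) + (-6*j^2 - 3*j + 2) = -4*j^2 - 11*j + 1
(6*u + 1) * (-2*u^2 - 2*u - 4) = -12*u^3 - 14*u^2 - 26*u - 4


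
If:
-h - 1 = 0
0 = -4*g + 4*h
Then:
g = -1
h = -1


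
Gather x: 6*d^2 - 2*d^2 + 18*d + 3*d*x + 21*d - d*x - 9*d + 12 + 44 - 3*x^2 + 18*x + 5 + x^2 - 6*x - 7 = 4*d^2 + 30*d - 2*x^2 + x*(2*d + 12) + 54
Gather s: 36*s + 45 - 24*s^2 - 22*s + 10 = -24*s^2 + 14*s + 55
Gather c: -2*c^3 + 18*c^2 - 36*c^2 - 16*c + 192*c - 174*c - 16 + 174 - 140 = -2*c^3 - 18*c^2 + 2*c + 18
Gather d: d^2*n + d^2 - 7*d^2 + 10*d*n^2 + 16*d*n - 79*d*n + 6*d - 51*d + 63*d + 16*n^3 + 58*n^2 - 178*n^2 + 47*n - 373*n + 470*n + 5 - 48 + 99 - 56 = d^2*(n - 6) + d*(10*n^2 - 63*n + 18) + 16*n^3 - 120*n^2 + 144*n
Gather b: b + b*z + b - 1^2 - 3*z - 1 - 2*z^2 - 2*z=b*(z + 2) - 2*z^2 - 5*z - 2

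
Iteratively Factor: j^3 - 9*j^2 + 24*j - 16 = (j - 4)*(j^2 - 5*j + 4) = (j - 4)*(j - 1)*(j - 4)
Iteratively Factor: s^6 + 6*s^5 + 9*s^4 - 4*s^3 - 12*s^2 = (s + 2)*(s^5 + 4*s^4 + s^3 - 6*s^2) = (s + 2)^2*(s^4 + 2*s^3 - 3*s^2) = (s + 2)^2*(s + 3)*(s^3 - s^2) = s*(s + 2)^2*(s + 3)*(s^2 - s) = s^2*(s + 2)^2*(s + 3)*(s - 1)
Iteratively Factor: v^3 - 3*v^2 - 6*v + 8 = (v + 2)*(v^2 - 5*v + 4) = (v - 1)*(v + 2)*(v - 4)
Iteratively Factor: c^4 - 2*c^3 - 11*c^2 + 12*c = (c - 1)*(c^3 - c^2 - 12*c) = c*(c - 1)*(c^2 - c - 12) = c*(c - 4)*(c - 1)*(c + 3)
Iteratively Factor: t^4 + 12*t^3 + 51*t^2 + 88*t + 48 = (t + 4)*(t^3 + 8*t^2 + 19*t + 12) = (t + 1)*(t + 4)*(t^2 + 7*t + 12) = (t + 1)*(t + 3)*(t + 4)*(t + 4)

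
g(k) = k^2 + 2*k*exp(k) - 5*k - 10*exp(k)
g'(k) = 2*k*exp(k) + 2*k - 8*exp(k) - 5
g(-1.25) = 4.23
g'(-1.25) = -10.51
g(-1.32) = 4.97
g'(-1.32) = -10.48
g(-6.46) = 74.00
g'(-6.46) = -17.95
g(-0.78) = -0.79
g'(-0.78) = -10.94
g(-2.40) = 16.42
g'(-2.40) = -10.96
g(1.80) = -44.48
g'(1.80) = -28.02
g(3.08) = -89.47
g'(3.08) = -38.88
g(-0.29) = -6.38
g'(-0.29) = -12.00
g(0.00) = -10.00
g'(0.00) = -13.00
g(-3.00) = 23.20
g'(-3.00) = -11.70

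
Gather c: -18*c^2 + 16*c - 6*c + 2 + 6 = -18*c^2 + 10*c + 8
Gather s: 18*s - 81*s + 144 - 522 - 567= -63*s - 945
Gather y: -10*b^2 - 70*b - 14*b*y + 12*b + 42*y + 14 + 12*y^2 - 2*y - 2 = -10*b^2 - 58*b + 12*y^2 + y*(40 - 14*b) + 12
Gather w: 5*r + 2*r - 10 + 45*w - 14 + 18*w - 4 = 7*r + 63*w - 28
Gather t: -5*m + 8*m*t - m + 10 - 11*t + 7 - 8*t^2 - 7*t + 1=-6*m - 8*t^2 + t*(8*m - 18) + 18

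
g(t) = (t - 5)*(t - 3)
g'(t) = 2*t - 8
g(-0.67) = 20.81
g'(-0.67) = -9.34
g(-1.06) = 24.60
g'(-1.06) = -10.12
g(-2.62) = 42.82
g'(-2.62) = -13.24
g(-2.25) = 38.06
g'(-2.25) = -12.50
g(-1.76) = 32.18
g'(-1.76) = -11.52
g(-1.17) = 25.73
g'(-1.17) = -10.34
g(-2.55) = 41.90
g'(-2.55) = -13.10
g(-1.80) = 32.64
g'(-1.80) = -11.60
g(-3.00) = 48.00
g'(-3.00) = -14.00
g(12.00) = 63.00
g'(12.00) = 16.00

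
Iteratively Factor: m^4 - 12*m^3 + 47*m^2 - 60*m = (m - 4)*(m^3 - 8*m^2 + 15*m) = m*(m - 4)*(m^2 - 8*m + 15) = m*(m - 4)*(m - 3)*(m - 5)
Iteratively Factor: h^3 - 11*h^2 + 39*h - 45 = (h - 3)*(h^2 - 8*h + 15) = (h - 5)*(h - 3)*(h - 3)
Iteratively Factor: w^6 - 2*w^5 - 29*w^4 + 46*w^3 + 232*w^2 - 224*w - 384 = (w - 4)*(w^5 + 2*w^4 - 21*w^3 - 38*w^2 + 80*w + 96) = (w - 4)*(w - 2)*(w^4 + 4*w^3 - 13*w^2 - 64*w - 48) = (w - 4)*(w - 2)*(w + 4)*(w^3 - 13*w - 12) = (w - 4)*(w - 2)*(w + 3)*(w + 4)*(w^2 - 3*w - 4) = (w - 4)*(w - 2)*(w + 1)*(w + 3)*(w + 4)*(w - 4)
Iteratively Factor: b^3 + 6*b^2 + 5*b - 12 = (b + 4)*(b^2 + 2*b - 3) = (b + 3)*(b + 4)*(b - 1)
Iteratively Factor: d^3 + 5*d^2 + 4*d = (d)*(d^2 + 5*d + 4) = d*(d + 4)*(d + 1)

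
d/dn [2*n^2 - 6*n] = 4*n - 6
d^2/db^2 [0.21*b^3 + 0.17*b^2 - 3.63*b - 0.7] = 1.26*b + 0.34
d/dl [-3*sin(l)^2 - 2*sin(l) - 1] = -2*(3*sin(l) + 1)*cos(l)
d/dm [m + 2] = 1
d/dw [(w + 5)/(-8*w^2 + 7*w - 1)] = (-8*w^2 + 7*w + (w + 5)*(16*w - 7) - 1)/(8*w^2 - 7*w + 1)^2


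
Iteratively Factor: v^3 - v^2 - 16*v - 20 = (v + 2)*(v^2 - 3*v - 10) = (v + 2)^2*(v - 5)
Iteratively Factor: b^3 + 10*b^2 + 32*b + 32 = (b + 4)*(b^2 + 6*b + 8) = (b + 2)*(b + 4)*(b + 4)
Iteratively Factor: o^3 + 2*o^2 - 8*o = (o + 4)*(o^2 - 2*o) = o*(o + 4)*(o - 2)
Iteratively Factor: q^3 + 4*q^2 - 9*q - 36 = (q + 3)*(q^2 + q - 12) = (q + 3)*(q + 4)*(q - 3)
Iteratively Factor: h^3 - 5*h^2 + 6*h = (h)*(h^2 - 5*h + 6) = h*(h - 2)*(h - 3)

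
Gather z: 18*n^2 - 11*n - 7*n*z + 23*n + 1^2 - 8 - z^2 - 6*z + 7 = 18*n^2 + 12*n - z^2 + z*(-7*n - 6)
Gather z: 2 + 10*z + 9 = 10*z + 11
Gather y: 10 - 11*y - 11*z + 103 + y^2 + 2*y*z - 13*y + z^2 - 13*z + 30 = y^2 + y*(2*z - 24) + z^2 - 24*z + 143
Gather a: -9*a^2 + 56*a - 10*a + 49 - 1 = -9*a^2 + 46*a + 48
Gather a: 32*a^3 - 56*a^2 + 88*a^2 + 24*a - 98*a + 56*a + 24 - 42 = 32*a^3 + 32*a^2 - 18*a - 18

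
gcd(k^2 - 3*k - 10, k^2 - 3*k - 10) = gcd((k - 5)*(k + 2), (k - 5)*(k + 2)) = k^2 - 3*k - 10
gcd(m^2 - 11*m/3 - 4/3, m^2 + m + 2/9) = m + 1/3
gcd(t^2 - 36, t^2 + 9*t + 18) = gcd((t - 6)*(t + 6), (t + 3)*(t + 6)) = t + 6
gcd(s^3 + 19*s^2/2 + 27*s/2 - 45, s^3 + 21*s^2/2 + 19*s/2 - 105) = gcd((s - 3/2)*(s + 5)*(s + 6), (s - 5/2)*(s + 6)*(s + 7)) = s + 6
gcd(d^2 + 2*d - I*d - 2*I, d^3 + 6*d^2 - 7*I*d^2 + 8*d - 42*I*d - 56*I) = d + 2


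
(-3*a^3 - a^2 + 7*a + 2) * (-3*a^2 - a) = 9*a^5 + 6*a^4 - 20*a^3 - 13*a^2 - 2*a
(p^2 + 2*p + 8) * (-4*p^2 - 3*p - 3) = -4*p^4 - 11*p^3 - 41*p^2 - 30*p - 24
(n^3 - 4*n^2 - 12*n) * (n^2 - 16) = n^5 - 4*n^4 - 28*n^3 + 64*n^2 + 192*n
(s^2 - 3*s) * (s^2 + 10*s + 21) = s^4 + 7*s^3 - 9*s^2 - 63*s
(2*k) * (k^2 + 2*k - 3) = 2*k^3 + 4*k^2 - 6*k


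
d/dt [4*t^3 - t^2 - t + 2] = 12*t^2 - 2*t - 1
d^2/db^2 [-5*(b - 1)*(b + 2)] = -10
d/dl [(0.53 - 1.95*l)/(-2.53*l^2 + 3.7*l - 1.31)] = (-4.9335*l^2 + 2.6818*l + 0.5935)/(6.4009*l^4 - 18.722*l^3 + 20.3186*l^2 - 9.694*l + 1.7161)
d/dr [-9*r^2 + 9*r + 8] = 9 - 18*r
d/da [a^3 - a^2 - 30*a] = 3*a^2 - 2*a - 30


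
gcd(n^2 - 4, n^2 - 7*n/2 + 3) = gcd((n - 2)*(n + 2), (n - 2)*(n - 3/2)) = n - 2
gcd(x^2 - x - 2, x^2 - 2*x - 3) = x + 1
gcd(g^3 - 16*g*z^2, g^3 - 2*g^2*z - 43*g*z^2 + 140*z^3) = -g + 4*z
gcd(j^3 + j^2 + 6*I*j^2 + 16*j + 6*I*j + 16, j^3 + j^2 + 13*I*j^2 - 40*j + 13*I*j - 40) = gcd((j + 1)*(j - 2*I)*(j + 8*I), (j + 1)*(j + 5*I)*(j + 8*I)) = j^2 + j*(1 + 8*I) + 8*I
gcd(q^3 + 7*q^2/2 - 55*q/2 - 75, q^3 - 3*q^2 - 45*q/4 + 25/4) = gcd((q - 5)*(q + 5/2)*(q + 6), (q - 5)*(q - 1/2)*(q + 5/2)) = q^2 - 5*q/2 - 25/2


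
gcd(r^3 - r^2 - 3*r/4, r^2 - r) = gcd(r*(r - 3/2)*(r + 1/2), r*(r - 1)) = r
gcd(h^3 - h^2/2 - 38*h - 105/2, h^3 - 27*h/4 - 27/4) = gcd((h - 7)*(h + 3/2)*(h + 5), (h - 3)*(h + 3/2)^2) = h + 3/2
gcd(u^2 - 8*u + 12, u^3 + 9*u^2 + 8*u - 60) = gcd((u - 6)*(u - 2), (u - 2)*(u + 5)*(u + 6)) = u - 2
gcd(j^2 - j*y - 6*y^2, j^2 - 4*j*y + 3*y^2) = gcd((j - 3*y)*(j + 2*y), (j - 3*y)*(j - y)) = -j + 3*y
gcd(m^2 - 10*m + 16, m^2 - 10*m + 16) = m^2 - 10*m + 16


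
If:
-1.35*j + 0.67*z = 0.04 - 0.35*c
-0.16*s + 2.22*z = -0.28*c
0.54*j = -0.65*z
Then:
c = 0.114285714285714 - 6.55714285714286*z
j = -1.2037037037037*z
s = 2.4*z + 0.2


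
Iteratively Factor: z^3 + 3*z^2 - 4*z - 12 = (z + 2)*(z^2 + z - 6) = (z - 2)*(z + 2)*(z + 3)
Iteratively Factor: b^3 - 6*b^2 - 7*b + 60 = (b - 4)*(b^2 - 2*b - 15) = (b - 5)*(b - 4)*(b + 3)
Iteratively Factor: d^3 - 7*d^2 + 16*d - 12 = (d - 2)*(d^2 - 5*d + 6) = (d - 2)^2*(d - 3)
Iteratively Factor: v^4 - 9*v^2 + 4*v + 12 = (v - 2)*(v^3 + 2*v^2 - 5*v - 6) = (v - 2)*(v + 3)*(v^2 - v - 2) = (v - 2)^2*(v + 3)*(v + 1)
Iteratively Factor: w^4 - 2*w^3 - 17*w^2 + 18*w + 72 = (w - 4)*(w^3 + 2*w^2 - 9*w - 18) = (w - 4)*(w - 3)*(w^2 + 5*w + 6) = (w - 4)*(w - 3)*(w + 2)*(w + 3)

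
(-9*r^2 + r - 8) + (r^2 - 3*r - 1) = -8*r^2 - 2*r - 9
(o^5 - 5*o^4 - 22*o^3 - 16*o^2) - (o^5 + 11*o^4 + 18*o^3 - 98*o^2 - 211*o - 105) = -16*o^4 - 40*o^3 + 82*o^2 + 211*o + 105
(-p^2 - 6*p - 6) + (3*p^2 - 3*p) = 2*p^2 - 9*p - 6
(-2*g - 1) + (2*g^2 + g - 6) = 2*g^2 - g - 7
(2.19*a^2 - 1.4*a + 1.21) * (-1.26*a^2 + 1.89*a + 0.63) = -2.7594*a^4 + 5.9031*a^3 - 2.7909*a^2 + 1.4049*a + 0.7623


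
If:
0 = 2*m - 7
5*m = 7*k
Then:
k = 5/2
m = 7/2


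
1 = 1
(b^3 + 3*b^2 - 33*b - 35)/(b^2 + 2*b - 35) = b + 1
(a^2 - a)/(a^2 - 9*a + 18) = a*(a - 1)/(a^2 - 9*a + 18)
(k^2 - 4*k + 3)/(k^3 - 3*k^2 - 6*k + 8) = (k - 3)/(k^2 - 2*k - 8)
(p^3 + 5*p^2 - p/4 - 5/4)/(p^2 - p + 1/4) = (2*p^2 + 11*p + 5)/(2*p - 1)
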